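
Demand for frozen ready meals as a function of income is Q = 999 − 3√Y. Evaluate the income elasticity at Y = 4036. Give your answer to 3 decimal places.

At Y = 4036: Q = 808.411.
dQ/dY = -3/(2√Y) = -0.0236111 at this income.
η = (dQ/dY)·(Y/Q) = -0.0236111 × (4036/808.411) = -0.118.

-0.118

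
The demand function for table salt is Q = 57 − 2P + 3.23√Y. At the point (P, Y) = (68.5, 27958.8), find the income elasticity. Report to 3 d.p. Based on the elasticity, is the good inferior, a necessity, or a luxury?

0.587 (necessity)

At P = 68.5, Y = 27958.8: Q = 460.085.
Holding P constant, ∂Q/∂Y = 3.23/(2√Y) = 0.00965858.
η_Y = (∂Q/∂Y)·(Y/Q) = 0.00965858 × (27958.8/460.085) = 0.587.
Since 0 < η < 1, this is a necessity.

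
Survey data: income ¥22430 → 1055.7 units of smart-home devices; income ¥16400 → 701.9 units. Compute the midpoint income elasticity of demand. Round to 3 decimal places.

ΔQ = 701.9 − 1055.7 = -353.8; midpoint Q̄ = (1055.7 + 701.9)/2 = 878.8.
ΔI = 16400 − 22430 = -6030; midpoint Ī = (22430 + 16400)/2 = 19415.
η = (ΔQ/Q̄) ÷ (ΔI/Ī) = (-353.8/878.8) ÷ (-6030/19415) = 1.296.

1.296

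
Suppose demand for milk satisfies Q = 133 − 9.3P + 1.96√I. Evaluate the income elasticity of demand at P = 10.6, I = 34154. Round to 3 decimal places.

At P = 10.6, I = 34154: Q = 396.644.
Holding P constant, ∂Q/∂I = 1.96/(2√I) = 0.0053028.
η_I = (∂Q/∂I)·(I/Q) = 0.0053028 × (34154/396.644) = 0.457.

0.457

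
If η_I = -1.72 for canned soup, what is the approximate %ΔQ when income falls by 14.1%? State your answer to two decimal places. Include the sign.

24.25%

%ΔQ ≈ η × %ΔI = -1.72 × (-14.1%) = 24.25%.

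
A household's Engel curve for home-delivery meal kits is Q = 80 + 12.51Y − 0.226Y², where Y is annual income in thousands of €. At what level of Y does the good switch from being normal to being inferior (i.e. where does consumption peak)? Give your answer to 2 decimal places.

dQ/dY = 12.51 − 0.452Y.
The good is inferior where dQ/dY < 0. Setting dQ/dY = 0 gives Y = 12.51 / 0.452 = 27.68.

27.68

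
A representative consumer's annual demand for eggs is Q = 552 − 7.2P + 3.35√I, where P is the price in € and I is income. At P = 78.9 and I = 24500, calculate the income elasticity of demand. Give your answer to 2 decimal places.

At P = 78.9, I = 24500: Q = 508.278.
Holding P constant, ∂Q/∂I = 3.35/(2√I) = 0.0107012.
η_I = (∂Q/∂I)·(I/Q) = 0.0107012 × (24500/508.278) = 0.52.

0.52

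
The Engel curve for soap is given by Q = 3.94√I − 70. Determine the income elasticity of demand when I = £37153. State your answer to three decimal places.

At I = 37153: Q = 689.439.
dQ/dI = 3.94/(2√I) = 0.0102204 at this income.
η = (dQ/dI)·(I/Q) = 0.0102204 × (37153/689.439) = 0.551.

0.551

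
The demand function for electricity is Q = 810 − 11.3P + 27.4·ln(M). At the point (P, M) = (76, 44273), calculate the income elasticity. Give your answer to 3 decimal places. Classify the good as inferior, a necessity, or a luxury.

At P = 76, M = 44273: Q = 244.329.
Holding P constant, ∂Q/∂M = 27.4/M = 0.000618887.
η_M = (∂Q/∂M)·(M/Q) = 0.000618887 × (44273/244.329) = 0.112.
Since 0 < η < 1, this is a necessity.

0.112 (necessity)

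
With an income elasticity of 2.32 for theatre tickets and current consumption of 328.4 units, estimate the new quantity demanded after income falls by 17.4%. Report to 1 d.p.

%ΔQ ≈ η × %ΔI = 2.32 × (-17.4%) = -40.368%.
New Q ≈ 328.4 × (1 − 0.40368) = 195.8.

195.8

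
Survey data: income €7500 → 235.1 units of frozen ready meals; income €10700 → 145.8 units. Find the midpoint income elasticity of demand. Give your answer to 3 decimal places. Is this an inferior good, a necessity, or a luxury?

ΔQ = 145.8 − 235.1 = -89.3; midpoint Q̄ = (235.1 + 145.8)/2 = 190.45.
ΔI = 10700 − 7500 = 3200; midpoint Ī = (7500 + 10700)/2 = 9100.
η = (ΔQ/Q̄) ÷ (ΔI/Ī) = (-89.3/190.45) ÷ (3200/9100) = -1.333.
η < 0 ⇒ inferior good.

-1.333 (inferior good)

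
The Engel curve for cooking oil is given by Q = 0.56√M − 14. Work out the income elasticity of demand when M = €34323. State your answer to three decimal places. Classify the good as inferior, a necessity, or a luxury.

0.578 (necessity)

At M = 34323: Q = 89.748.
dQ/dM = 0.56/(2√M) = 0.00151135 at this income.
η = (dQ/dM)·(M/Q) = 0.00151135 × (34323/89.748) = 0.578.
Since 0 < η < 1, the good is a necessity.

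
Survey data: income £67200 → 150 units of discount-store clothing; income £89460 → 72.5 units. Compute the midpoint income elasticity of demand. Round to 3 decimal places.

-2.451

ΔQ = 72.5 − 150 = -77.5; midpoint Q̄ = (150 + 72.5)/2 = 111.25.
ΔI = 89460 − 67200 = 22260; midpoint Ī = (67200 + 89460)/2 = 78330.
η = (ΔQ/Q̄) ÷ (ΔI/Ī) = (-77.5/111.25) ÷ (22260/78330) = -2.451.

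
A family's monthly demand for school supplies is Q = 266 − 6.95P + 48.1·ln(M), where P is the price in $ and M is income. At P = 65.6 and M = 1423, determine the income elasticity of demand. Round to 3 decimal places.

0.302

At P = 65.6, M = 1423: Q = 159.311.
Holding P constant, ∂Q/∂M = 48.1/M = 0.0338018.
η_M = (∂Q/∂M)·(M/Q) = 0.0338018 × (1423/159.311) = 0.302.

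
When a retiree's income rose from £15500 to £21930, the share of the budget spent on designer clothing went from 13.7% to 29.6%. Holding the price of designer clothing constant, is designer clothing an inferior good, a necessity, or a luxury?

luxury

The budget share rises as income rises, so η > 1.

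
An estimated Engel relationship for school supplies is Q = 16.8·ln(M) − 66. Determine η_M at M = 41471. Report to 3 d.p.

0.149

At M = 41471: Q = 112.630.
dQ/dM = 16.8/M = 0.000405102 at this income.
η = (dQ/dM)·(M/Q) = 0.000405102 × (41471/112.630) = 0.149.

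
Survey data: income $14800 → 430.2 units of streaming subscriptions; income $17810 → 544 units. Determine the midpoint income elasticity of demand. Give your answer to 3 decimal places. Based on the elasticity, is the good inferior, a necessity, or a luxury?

ΔQ = 544 − 430.2 = 113.8; midpoint Q̄ = (430.2 + 544)/2 = 487.1.
ΔI = 17810 − 14800 = 3010; midpoint Ī = (14800 + 17810)/2 = 16305.
η = (ΔQ/Q̄) ÷ (ΔI/Ī) = (113.8/487.1) ÷ (3010/16305) = 1.266.
η > 1 ⇒ luxury.

1.266 (luxury)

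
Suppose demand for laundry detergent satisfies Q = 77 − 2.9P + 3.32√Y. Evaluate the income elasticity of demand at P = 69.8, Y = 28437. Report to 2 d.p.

At P = 69.8, Y = 28437: Q = 434.441.
Holding P constant, ∂Q/∂Y = 3.32/(2√Y) = 0.00984388.
η_Y = (∂Q/∂Y)·(Y/Q) = 0.00984388 × (28437/434.441) = 0.64.

0.64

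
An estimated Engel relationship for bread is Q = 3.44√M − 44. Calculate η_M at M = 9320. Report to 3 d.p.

0.576

At M = 9320: Q = 288.098.
dQ/dM = 3.44/(2√M) = 0.0178164 at this income.
η = (dQ/dM)·(M/Q) = 0.0178164 × (9320/288.098) = 0.576.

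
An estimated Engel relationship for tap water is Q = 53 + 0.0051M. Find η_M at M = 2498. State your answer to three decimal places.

At M = 2498: Q = 65.740.
dQ/dM = 0.0051.
η = (dQ/dM)·(M/Q) = 0.0051 × (2498/65.740) = 0.194.

0.194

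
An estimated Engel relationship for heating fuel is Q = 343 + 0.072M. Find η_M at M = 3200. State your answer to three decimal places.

0.402

At M = 3200: Q = 573.400.
dQ/dM = 0.072.
η = (dQ/dM)·(M/Q) = 0.072 × (3200/573.400) = 0.402.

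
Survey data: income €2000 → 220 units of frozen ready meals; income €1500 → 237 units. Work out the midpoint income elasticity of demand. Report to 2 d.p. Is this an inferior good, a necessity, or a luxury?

ΔQ = 237 − 220 = 17; midpoint Q̄ = (220 + 237)/2 = 228.5.
ΔI = 1500 − 2000 = -500; midpoint Ī = (2000 + 1500)/2 = 1750.
η = (ΔQ/Q̄) ÷ (ΔI/Ī) = (17/228.5) ÷ (-500/1750) = -0.26.
η < 0 ⇒ inferior good.

-0.26 (inferior good)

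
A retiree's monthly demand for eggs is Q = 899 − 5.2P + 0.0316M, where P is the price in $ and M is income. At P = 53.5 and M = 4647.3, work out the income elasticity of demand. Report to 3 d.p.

At P = 53.5, M = 4647.3: Q = 767.655.
Holding P constant, ∂Q/∂M = 0.0316.
η_M = (∂Q/∂M)·(M/Q) = 0.0316 × (4647.3/767.655) = 0.191.

0.191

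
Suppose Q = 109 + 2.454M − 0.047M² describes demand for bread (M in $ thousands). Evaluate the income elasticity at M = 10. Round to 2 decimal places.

0.12

At M = 10: Q = 128.8400.
dQ/dM = 2.454 − 0.094M = 1.51400.
η = (dQ/dM)·(M/Q) = 1.51400 × (10/128.8400) = 0.12.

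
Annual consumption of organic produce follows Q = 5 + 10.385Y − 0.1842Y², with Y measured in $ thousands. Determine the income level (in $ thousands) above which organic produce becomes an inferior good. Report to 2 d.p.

28.19

dQ/dY = 10.385 − 0.3684Y.
The good is inferior where dQ/dY < 0. Setting dQ/dY = 0 gives Y = 10.385 / 0.3684 = 28.19.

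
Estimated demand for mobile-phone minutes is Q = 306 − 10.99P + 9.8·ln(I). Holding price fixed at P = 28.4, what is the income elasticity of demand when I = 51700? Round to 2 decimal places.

0.10

At P = 28.4, I = 51700: Q = 100.245.
Holding P constant, ∂Q/∂I = 9.8/I = 0.000189555.
η_I = (∂Q/∂I)·(I/Q) = 0.000189555 × (51700/100.245) = 0.10.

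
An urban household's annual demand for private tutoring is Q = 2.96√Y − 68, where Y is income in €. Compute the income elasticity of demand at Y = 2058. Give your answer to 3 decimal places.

At Y = 2058: Q = 66.281.
dQ/dY = 2.96/(2√Y) = 0.0326241 at this income.
η = (dQ/dY)·(Y/Q) = 0.0326241 × (2058/66.281) = 1.013.

1.013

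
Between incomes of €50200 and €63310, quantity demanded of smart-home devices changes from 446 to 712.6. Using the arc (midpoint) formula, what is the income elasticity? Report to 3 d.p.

1.992

ΔQ = 712.6 − 446 = 266.6; midpoint Q̄ = (446 + 712.6)/2 = 579.3.
ΔI = 63310 − 50200 = 13110; midpoint Ī = (50200 + 63310)/2 = 56755.
η = (ΔQ/Q̄) ÷ (ΔI/Ī) = (266.6/579.3) ÷ (13110/56755) = 1.992.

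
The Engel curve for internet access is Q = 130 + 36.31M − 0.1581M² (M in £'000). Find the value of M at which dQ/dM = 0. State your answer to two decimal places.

114.83

dQ/dM = 36.31 − 0.3162M.
The good is inferior where dQ/dM < 0. Setting dQ/dM = 0 gives M = 36.31 / 0.3162 = 114.83.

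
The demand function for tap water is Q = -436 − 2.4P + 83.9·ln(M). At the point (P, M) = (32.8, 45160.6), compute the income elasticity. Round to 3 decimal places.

At P = 32.8, M = 45160.6: Q = 384.519.
Holding P constant, ∂Q/∂M = 83.9/M = 0.00185781.
η_M = (∂Q/∂M)·(M/Q) = 0.00185781 × (45160.6/384.519) = 0.218.

0.218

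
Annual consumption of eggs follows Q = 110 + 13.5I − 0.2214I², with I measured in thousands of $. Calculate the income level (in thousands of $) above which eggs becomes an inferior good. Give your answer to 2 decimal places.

dQ/dI = 13.5 − 0.4428I.
The good is inferior where dQ/dI < 0. Setting dQ/dI = 0 gives I = 13.5 / 0.4428 = 30.49.

30.49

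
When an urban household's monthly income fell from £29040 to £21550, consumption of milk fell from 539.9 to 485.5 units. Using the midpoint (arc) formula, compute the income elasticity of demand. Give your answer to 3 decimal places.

0.358

ΔQ = 485.5 − 539.9 = -54.4; midpoint Q̄ = (539.9 + 485.5)/2 = 512.7.
ΔI = 21550 − 29040 = -7490; midpoint Ī = (29040 + 21550)/2 = 25295.
η = (ΔQ/Q̄) ÷ (ΔI/Ī) = (-54.4/512.7) ÷ (-7490/25295) = 0.358.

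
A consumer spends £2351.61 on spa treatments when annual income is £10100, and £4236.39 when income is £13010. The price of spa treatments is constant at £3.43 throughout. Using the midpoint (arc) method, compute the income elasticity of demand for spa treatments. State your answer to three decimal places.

With a constant price, Q₁ = 2351.61/3.43 = 685.601 and Q₂ = 4236.39/3.43 = 1235.099 (equivalently, work directly with expenditure since P cancels).
Midpoint %ΔQ = (4236.39 − 2351.61)/3294.00 = 0.57219; midpoint %ΔI = (13010 − 10100)/11555 = 0.25184.
η = 0.57219 / 0.25184 = 2.272.

2.272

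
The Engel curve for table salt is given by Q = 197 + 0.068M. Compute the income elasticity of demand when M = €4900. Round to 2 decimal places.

At M = 4900: Q = 530.200.
dQ/dM = 0.068.
η = (dQ/dM)·(M/Q) = 0.068 × (4900/530.200) = 0.63.

0.63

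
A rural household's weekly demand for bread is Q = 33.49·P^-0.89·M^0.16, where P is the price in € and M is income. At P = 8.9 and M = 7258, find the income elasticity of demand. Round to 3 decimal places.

For a multiplicative demand Q = A·P^α·M^β, the income elasticity is β everywhere.
Here β = 0.16, so η = 0.160.

0.160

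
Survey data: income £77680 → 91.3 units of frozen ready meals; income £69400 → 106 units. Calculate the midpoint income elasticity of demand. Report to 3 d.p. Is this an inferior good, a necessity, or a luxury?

-1.323 (inferior good)

ΔQ = 106 − 91.3 = 14.7; midpoint Q̄ = (91.3 + 106)/2 = 98.65.
ΔI = 69400 − 77680 = -8280; midpoint Ī = (77680 + 69400)/2 = 73540.
η = (ΔQ/Q̄) ÷ (ΔI/Ī) = (14.7/98.65) ÷ (-8280/73540) = -1.323.
η < 0 ⇒ inferior good.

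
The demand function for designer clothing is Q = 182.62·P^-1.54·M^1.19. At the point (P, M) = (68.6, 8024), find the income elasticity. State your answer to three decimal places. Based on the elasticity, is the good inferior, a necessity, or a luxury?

For a multiplicative demand Q = A·P^α·M^β, the income elasticity is β everywhere.
Here β = 1.19, so η = 1.190.
Since η > 1, this is a luxury.

1.190 (luxury)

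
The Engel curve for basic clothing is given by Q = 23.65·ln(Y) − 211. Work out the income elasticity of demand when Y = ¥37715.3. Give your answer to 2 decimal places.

At Y = 37715.3: Q = 38.219.
dQ/dY = 23.65/Y = 0.000627066 at this income.
η = (dQ/dY)·(Y/Q) = 0.000627066 × (37715.3/38.219) = 0.62.

0.62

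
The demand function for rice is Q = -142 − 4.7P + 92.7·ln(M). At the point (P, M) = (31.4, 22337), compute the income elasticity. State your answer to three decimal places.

At P = 31.4, M = 22337: Q = 638.718.
Holding P constant, ∂Q/∂M = 92.7/M = 0.00415006.
η_M = (∂Q/∂M)·(M/Q) = 0.00415006 × (22337/638.718) = 0.145.

0.145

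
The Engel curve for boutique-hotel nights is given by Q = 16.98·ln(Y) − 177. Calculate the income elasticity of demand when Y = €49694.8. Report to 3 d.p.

2.567

At Y = 49694.8: Q = 6.616.
dQ/dY = 16.98/Y = 0.000341686 at this income.
η = (dQ/dY)·(Y/Q) = 0.000341686 × (49694.8/6.616) = 2.567.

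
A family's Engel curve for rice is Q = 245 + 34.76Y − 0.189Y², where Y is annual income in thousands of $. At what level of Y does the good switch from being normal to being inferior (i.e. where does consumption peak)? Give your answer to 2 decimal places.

dQ/dY = 34.76 − 0.378Y.
The good is inferior where dQ/dY < 0. Setting dQ/dY = 0 gives Y = 34.76 / 0.378 = 91.96.

91.96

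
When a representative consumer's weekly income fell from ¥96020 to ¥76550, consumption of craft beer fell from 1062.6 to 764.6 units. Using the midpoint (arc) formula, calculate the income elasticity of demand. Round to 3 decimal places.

1.446

ΔQ = 764.6 − 1062.6 = -298; midpoint Q̄ = (1062.6 + 764.6)/2 = 913.6.
ΔI = 76550 − 96020 = -19470; midpoint Ī = (96020 + 76550)/2 = 86285.
η = (ΔQ/Q̄) ÷ (ΔI/Ī) = (-298/913.6) ÷ (-19470/86285) = 1.446.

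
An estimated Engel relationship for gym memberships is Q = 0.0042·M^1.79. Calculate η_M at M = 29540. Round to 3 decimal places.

For Q = A·M^β the income elasticity is constant and equal to β.
Here β = 1.79, so η = 1.790.

1.790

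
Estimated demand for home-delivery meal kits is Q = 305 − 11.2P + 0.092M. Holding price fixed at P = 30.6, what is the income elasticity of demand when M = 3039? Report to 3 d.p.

At P = 30.6, M = 3039: Q = 241.868.
Holding P constant, ∂Q/∂M = 0.092.
η_M = (∂Q/∂M)·(M/Q) = 0.092 × (3039/241.868) = 1.156.

1.156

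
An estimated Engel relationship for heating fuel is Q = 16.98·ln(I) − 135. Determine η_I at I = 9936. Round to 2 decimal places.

0.80

At I = 9936: Q = 21.283.
dQ/dI = 16.98/I = 0.00170894 at this income.
η = (dQ/dI)·(I/Q) = 0.00170894 × (9936/21.283) = 0.80.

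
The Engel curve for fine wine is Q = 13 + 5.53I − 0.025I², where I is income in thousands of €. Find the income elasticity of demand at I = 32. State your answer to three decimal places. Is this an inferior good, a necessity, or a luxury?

0.765 (necessity)

At I = 32: Q = 164.3600.
dQ/dI = 5.53 − 0.05I = 3.93000.
η = (dQ/dI)·(I/Q) = 3.93000 × (32/164.3600) = 0.765.
0 < η < 1 ⇒ necessity.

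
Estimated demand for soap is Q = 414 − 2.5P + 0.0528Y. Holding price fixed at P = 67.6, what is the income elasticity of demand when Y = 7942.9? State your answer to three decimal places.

At P = 67.6, Y = 7942.9: Q = 664.385.
Holding P constant, ∂Q/∂Y = 0.0528.
η_Y = (∂Q/∂Y)·(Y/Q) = 0.0528 × (7942.9/664.385) = 0.631.

0.631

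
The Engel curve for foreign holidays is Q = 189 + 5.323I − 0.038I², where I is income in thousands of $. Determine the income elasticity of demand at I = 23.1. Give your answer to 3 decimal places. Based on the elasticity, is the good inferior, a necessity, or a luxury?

0.283 (necessity)

At I = 23.1: Q = 291.6841.
dQ/dI = 5.323 − 0.076I = 3.56740.
η = (dQ/dI)·(I/Q) = 3.56740 × (23.1/291.6841) = 0.283.
0 < η < 1 ⇒ necessity.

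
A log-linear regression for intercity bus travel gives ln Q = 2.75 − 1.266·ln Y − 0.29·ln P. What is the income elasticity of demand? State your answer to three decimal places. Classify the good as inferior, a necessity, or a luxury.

In a log-linear demand, the coefficient on ln Y is the income elasticity.
So η = -1.266.
η < 0 ⇒ inferior good.

-1.266 (inferior good)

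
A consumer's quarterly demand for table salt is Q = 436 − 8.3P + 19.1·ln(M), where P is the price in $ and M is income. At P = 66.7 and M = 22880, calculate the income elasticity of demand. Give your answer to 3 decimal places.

0.258

At P = 66.7, M = 22880: Q = 74.116.
Holding P constant, ∂Q/∂M = 19.1/M = 0.00083479.
η_M = (∂Q/∂M)·(M/Q) = 0.00083479 × (22880/74.116) = 0.258.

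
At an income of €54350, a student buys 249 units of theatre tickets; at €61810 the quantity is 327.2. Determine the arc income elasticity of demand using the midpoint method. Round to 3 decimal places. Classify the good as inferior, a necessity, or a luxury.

ΔQ = 327.2 − 249 = 78.2; midpoint Q̄ = (249 + 327.2)/2 = 288.1.
ΔI = 61810 − 54350 = 7460; midpoint Ī = (54350 + 61810)/2 = 58080.
η = (ΔQ/Q̄) ÷ (ΔI/Ī) = (78.2/288.1) ÷ (7460/58080) = 2.113.
η > 1 ⇒ luxury.

2.113 (luxury)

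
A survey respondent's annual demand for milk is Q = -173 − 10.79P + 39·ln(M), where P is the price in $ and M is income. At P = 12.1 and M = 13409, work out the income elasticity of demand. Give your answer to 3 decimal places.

0.581

At P = 12.1, M = 13409: Q = 67.085.
Holding P constant, ∂Q/∂M = 39/M = 0.00290849.
η_M = (∂Q/∂M)·(M/Q) = 0.00290849 × (13409/67.085) = 0.581.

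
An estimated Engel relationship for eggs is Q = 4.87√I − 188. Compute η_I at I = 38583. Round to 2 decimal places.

0.62

At I = 38583: Q = 768.592.
dQ/dI = 4.87/(2√I) = 0.0123966 at this income.
η = (dQ/dI)·(I/Q) = 0.0123966 × (38583/768.592) = 0.62.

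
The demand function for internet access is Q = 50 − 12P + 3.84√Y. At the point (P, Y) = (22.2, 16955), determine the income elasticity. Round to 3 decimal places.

0.882

At P = 22.2, Y = 16955: Q = 283.612.
Holding P constant, ∂Q/∂Y = 3.84/(2√Y) = 0.0147453.
η_Y = (∂Q/∂Y)·(Y/Q) = 0.0147453 × (16955/283.612) = 0.882.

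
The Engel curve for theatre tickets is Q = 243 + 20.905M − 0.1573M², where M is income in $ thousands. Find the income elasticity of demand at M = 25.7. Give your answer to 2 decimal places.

0.49

At M = 25.7: Q = 676.3634.
dQ/dM = 20.905 − 0.3146M = 12.81978.
η = (dQ/dM)·(M/Q) = 12.81978 × (25.7/676.3634) = 0.49.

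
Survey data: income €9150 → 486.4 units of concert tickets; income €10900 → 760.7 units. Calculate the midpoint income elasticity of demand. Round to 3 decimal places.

2.520

ΔQ = 760.7 − 486.4 = 274.3; midpoint Q̄ = (486.4 + 760.7)/2 = 623.55.
ΔI = 10900 − 9150 = 1750; midpoint Ī = (9150 + 10900)/2 = 10025.
η = (ΔQ/Q̄) ÷ (ΔI/Ī) = (274.3/623.55) ÷ (1750/10025) = 2.520.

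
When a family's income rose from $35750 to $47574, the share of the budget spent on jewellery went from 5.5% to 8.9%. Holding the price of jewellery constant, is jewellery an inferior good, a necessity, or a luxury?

luxury

The budget share rises as income rises, so η > 1.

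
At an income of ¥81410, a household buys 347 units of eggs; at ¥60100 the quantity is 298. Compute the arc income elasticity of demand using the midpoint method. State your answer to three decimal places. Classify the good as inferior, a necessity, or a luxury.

0.504 (necessity)

ΔQ = 298 − 347 = -49; midpoint Q̄ = (347 + 298)/2 = 322.5.
ΔI = 60100 − 81410 = -21310; midpoint Ī = (81410 + 60100)/2 = 70755.
η = (ΔQ/Q̄) ÷ (ΔI/Ī) = (-49/322.5) ÷ (-21310/70755) = 0.504.
0 < η < 1 ⇒ necessity.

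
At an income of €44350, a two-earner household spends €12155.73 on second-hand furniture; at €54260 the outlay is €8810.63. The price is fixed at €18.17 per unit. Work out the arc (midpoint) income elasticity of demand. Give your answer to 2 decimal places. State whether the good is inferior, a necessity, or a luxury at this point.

-1.59 (inferior good)

With a constant price, Q₁ = 12155.73/18.17 = 669.000 and Q₂ = 8810.63/18.17 = 484.900 (equivalently, work directly with expenditure since P cancels).
Midpoint %ΔQ = (8810.63 − 12155.73)/10483.18 = -0.31909; midpoint %ΔI = (54260 − 44350)/49305 = 0.20099.
η = -0.31909 / 0.20099 = -1.59.
η < 0 ⇒ inferior good.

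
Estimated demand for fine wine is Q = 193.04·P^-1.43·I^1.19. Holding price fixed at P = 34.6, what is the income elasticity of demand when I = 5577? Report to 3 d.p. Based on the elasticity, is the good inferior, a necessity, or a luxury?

For a multiplicative demand Q = A·P^α·I^β, the income elasticity is β everywhere.
Here β = 1.19, so η = 1.190.
Since η > 1, this is a luxury.

1.190 (luxury)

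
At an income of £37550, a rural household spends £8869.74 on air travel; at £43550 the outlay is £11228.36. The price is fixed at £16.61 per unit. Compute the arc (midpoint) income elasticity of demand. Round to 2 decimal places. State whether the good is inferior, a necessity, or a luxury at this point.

1.59 (luxury)

With a constant price, Q₁ = 8869.74/16.61 = 534.000 and Q₂ = 11228.36/16.61 = 676.000 (equivalently, work directly with expenditure since P cancels).
Midpoint %ΔQ = (11228.36 − 8869.74)/10049.05 = 0.23471; midpoint %ΔI = (43550 − 37550)/40550 = 0.14797.
η = 0.23471 / 0.14797 = 1.59.
η > 1 ⇒ luxury.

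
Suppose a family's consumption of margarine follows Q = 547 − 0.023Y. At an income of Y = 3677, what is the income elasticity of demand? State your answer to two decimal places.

At Y = 3677: Q = 462.429.
dQ/dY = −0.023.
η = (dQ/dY)·(Y/Q) = -0.023 × (3677/462.429) = -0.18.

-0.18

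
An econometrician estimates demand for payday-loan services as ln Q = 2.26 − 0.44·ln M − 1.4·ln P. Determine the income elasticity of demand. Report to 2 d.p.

-0.44

In a log-linear demand, the coefficient on ln M is the income elasticity.
So η = -0.44.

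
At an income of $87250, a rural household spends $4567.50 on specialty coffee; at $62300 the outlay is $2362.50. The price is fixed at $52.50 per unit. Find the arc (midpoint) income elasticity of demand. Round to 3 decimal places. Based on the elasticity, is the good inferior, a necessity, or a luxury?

1.907 (luxury)

With a constant price, Q₁ = 4567.50/52.50 = 87.000 and Q₂ = 2362.50/52.50 = 45.000 (equivalently, work directly with expenditure since P cancels).
Midpoint %ΔQ = (2362.50 − 4567.50)/3465.00 = -0.63636; midpoint %ΔI = (62300 − 87250)/74775 = -0.33367.
η = -0.63636 / -0.33367 = 1.907.
η > 1 ⇒ luxury.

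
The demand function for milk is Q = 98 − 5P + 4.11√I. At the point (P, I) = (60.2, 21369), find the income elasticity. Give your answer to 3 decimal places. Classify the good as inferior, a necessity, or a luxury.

At P = 60.2, I = 21369: Q = 397.806.
Holding P constant, ∂Q/∂I = 4.11/(2√I) = 0.0140579.
η_I = (∂Q/∂I)·(I/Q) = 0.0140579 × (21369/397.806) = 0.755.
Since 0 < η < 1, this is a necessity.

0.755 (necessity)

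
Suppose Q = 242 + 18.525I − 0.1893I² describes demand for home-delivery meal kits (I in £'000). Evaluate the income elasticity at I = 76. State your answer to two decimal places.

-1.40

At I = 76: Q = 556.5032.
dQ/dI = 18.525 − 0.3786I = -10.24860.
η = (dQ/dI)·(I/Q) = -10.24860 × (76/556.5032) = -1.40.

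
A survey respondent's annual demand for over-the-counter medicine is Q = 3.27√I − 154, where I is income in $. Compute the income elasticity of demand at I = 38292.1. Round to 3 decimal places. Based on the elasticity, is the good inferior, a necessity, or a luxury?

0.658 (necessity)

At I = 38292.1: Q = 485.886.
dQ/dI = 3.27/(2√I) = 0.00835532 at this income.
η = (dQ/dI)·(I/Q) = 0.00835532 × (38292.1/485.886) = 0.658.
Since 0 < η < 1, the good is a necessity.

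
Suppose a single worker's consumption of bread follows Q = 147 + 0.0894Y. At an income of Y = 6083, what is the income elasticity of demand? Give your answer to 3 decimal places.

At Y = 6083: Q = 690.820.
dQ/dY = 0.0894.
η = (dQ/dY)·(Y/Q) = 0.0894 × (6083/690.820) = 0.787.

0.787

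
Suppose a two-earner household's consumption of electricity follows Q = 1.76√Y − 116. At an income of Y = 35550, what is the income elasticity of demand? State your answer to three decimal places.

0.769

At Y = 35550: Q = 215.843.
dQ/dY = 1.76/(2√Y) = 0.00466727 at this income.
η = (dQ/dY)·(Y/Q) = 0.00466727 × (35550/215.843) = 0.769.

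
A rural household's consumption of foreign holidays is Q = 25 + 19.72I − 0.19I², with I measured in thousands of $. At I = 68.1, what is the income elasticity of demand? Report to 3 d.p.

-0.861

At I = 68.1: Q = 486.7861.
dQ/dI = 19.72 − 0.38I = -6.15800.
η = (dQ/dI)·(I/Q) = -6.15800 × (68.1/486.7861) = -0.861.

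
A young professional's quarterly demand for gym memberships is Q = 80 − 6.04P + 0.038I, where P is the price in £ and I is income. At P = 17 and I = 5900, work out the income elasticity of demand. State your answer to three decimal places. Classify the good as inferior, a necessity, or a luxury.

1.113 (luxury)

At P = 17, I = 5900: Q = 201.520.
Holding P constant, ∂Q/∂I = 0.038.
η_I = (∂Q/∂I)·(I/Q) = 0.038 × (5900/201.520) = 1.113.
Since η > 1, this is a luxury.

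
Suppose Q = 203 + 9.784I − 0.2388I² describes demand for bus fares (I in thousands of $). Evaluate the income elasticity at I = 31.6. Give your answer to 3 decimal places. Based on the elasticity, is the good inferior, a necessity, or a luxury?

At I = 31.6: Q = 273.7183.
dQ/dI = 9.784 − 0.4776I = -5.30816.
η = (dQ/dI)·(I/Q) = -5.30816 × (31.6/273.7183) = -0.613.
η < 0 ⇒ inferior good.

-0.613 (inferior good)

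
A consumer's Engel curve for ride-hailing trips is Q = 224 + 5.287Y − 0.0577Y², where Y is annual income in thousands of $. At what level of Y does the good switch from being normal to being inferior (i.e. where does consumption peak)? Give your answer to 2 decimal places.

45.81

dQ/dY = 5.287 − 0.1154Y.
The good is inferior where dQ/dY < 0. Setting dQ/dY = 0 gives Y = 5.287 / 0.1154 = 45.81.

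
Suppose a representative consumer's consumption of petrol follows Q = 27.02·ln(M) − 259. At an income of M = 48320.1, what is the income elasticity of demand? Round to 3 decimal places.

0.833

At M = 48320.1: Q = 32.427.
dQ/dM = 27.02/M = 0.000559188 at this income.
η = (dQ/dM)·(M/Q) = 0.000559188 × (48320.1/32.427) = 0.833.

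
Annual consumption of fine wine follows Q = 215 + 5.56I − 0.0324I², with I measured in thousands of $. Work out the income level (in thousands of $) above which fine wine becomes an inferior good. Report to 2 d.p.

dQ/dI = 5.56 − 0.0648I.
The good is inferior where dQ/dI < 0. Setting dQ/dI = 0 gives I = 5.56 / 0.0648 = 85.80.

85.80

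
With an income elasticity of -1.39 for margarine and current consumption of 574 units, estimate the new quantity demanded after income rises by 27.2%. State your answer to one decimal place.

%ΔQ ≈ η × %ΔI = -1.39 × 27.2% = -37.808%.
New Q ≈ 574 × (1 − 0.37808) = 357.0.

357.0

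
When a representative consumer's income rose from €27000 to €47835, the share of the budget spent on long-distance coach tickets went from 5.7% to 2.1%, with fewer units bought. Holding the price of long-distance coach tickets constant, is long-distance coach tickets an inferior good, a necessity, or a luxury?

Quantity demanded falls as income rises, so η < 0.

inferior good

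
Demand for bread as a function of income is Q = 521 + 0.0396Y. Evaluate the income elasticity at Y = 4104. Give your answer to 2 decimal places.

0.24

At Y = 4104: Q = 683.518.
dQ/dY = 0.0396.
η = (dQ/dY)·(Y/Q) = 0.0396 × (4104/683.518) = 0.24.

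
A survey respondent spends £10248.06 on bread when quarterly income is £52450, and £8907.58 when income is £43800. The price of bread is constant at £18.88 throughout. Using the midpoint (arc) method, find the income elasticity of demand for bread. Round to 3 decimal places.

With a constant price, Q₁ = 10248.06/18.88 = 542.800 and Q₂ = 8907.58/18.88 = 471.800 (equivalently, work directly with expenditure since P cancels).
Midpoint %ΔQ = (8907.58 − 10248.06)/9577.82 = -0.13996; midpoint %ΔI = (43800 − 52450)/48125 = -0.17974.
η = -0.13996 / -0.17974 = 0.779.

0.779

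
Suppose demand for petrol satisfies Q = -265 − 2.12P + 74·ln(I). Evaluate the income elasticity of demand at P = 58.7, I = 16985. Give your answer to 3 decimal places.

0.223

At P = 58.7, I = 16985: Q = 331.322.
Holding P constant, ∂Q/∂I = 74/I = 0.00435679.
η_I = (∂Q/∂I)·(I/Q) = 0.00435679 × (16985/331.322) = 0.223.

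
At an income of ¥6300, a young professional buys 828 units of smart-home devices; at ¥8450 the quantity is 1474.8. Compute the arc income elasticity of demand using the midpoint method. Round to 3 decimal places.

ΔQ = 1474.8 − 828 = 646.8; midpoint Q̄ = (828 + 1474.8)/2 = 1151.4.
ΔI = 8450 − 6300 = 2150; midpoint Ī = (6300 + 8450)/2 = 7375.
η = (ΔQ/Q̄) ÷ (ΔI/Ī) = (646.8/1151.4) ÷ (2150/7375) = 1.927.

1.927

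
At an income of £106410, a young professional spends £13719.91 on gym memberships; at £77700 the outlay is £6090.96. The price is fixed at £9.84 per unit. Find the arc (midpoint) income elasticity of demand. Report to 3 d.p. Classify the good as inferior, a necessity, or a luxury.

With a constant price, Q₁ = 13719.91/9.84 = 1394.300 and Q₂ = 6090.96/9.84 = 619.000 (equivalently, work directly with expenditure since P cancels).
Midpoint %ΔQ = (6090.96 − 13719.91)/9905.44 = -0.77018; midpoint %ΔI = (77700 − 106410)/92055 = -0.31188.
η = -0.77018 / -0.31188 = 2.469.
η > 1 ⇒ luxury.

2.469 (luxury)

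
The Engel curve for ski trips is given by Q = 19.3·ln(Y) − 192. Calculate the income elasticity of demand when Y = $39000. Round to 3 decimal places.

1.605

At Y = 39000: Q = 12.026.
dQ/dY = 19.3/Y = 0.000494872 at this income.
η = (dQ/dY)·(Y/Q) = 0.000494872 × (39000/12.026) = 1.605.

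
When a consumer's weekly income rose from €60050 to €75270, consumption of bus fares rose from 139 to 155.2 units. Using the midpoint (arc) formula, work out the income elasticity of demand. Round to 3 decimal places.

ΔQ = 155.2 − 139 = 16.2; midpoint Q̄ = (139 + 155.2)/2 = 147.1.
ΔI = 75270 − 60050 = 15220; midpoint Ī = (60050 + 75270)/2 = 67660.
η = (ΔQ/Q̄) ÷ (ΔI/Ī) = (16.2/147.1) ÷ (15220/67660) = 0.490.

0.490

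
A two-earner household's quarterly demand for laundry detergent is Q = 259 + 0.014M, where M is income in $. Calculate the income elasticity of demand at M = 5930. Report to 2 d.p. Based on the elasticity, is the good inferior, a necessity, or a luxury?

At M = 5930: Q = 342.020.
dQ/dM = 0.014.
η = (dQ/dM)·(M/Q) = 0.014 × (5930/342.020) = 0.24.
Since 0 < η < 1, the good is a necessity.

0.24 (necessity)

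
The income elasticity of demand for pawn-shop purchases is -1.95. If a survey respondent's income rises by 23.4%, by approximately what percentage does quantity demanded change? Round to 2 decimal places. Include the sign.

%ΔQ ≈ η × %ΔI = -1.95 × 23.4% = -45.63%.

-45.63%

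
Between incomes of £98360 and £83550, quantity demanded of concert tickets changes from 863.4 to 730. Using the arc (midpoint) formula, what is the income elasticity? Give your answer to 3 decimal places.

ΔQ = 730 − 863.4 = -133.4; midpoint Q̄ = (863.4 + 730)/2 = 796.7.
ΔI = 83550 − 98360 = -14810; midpoint Ī = (98360 + 83550)/2 = 90955.
η = (ΔQ/Q̄) ÷ (ΔI/Ī) = (-133.4/796.7) ÷ (-14810/90955) = 1.028.

1.028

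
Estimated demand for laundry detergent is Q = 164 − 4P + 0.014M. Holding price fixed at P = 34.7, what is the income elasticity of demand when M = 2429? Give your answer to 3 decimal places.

0.574

At P = 34.7, M = 2429: Q = 59.206.
Holding P constant, ∂Q/∂M = 0.014.
η_M = (∂Q/∂M)·(M/Q) = 0.014 × (2429/59.206) = 0.574.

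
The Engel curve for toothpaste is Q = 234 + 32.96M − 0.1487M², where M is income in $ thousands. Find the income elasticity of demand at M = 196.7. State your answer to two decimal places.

At M = 196.7: Q = 963.8967.
dQ/dM = 32.96 − 0.2974M = -25.53858.
η = (dQ/dM)·(M/Q) = -25.53858 × (196.7/963.8967) = -5.21.

-5.21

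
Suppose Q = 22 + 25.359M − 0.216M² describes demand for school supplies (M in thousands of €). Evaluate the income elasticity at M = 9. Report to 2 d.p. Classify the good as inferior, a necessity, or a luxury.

At M = 9: Q = 232.7350.
dQ/dM = 25.359 − 0.432M = 21.47100.
η = (dQ/dM)·(M/Q) = 21.47100 × (9/232.7350) = 0.83.
0 < η < 1 ⇒ necessity.

0.83 (necessity)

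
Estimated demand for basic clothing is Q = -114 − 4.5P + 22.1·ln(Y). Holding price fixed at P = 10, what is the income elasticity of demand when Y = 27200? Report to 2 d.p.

0.33

At P = 10, Y = 27200: Q = 66.662.
Holding P constant, ∂Q/∂Y = 22.1/Y = 0.0008125.
η_Y = (∂Q/∂Y)·(Y/Q) = 0.0008125 × (27200/66.662) = 0.33.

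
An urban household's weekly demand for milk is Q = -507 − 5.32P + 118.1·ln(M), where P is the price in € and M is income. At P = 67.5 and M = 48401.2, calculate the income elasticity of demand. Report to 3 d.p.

0.290

At P = 67.5, M = 48401.2: Q = 407.878.
Holding P constant, ∂Q/∂M = 118.1/M = 0.00244002.
η_M = (∂Q/∂M)·(M/Q) = 0.00244002 × (48401.2/407.878) = 0.290.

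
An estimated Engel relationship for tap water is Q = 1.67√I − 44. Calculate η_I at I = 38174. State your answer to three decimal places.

0.578

At I = 38174: Q = 282.287.
dQ/dI = 1.67/(2√I) = 0.00427369 at this income.
η = (dQ/dI)·(I/Q) = 0.00427369 × (38174/282.287) = 0.578.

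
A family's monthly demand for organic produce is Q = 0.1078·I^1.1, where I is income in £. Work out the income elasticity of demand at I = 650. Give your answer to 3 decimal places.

For Q = A·I^β the income elasticity is constant and equal to β.
Here β = 1.1, so η = 1.100.

1.100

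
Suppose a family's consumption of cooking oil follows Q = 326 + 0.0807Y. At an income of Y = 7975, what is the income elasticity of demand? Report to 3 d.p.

At Y = 7975: Q = 969.583.
dQ/dY = 0.0807.
η = (dQ/dY)·(Y/Q) = 0.0807 × (7975/969.583) = 0.664.

0.664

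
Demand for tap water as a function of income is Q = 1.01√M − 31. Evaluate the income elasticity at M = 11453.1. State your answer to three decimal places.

0.701

At M = 11453.1: Q = 77.089.
dQ/dM = 1.01/(2√M) = 0.00471878 at this income.
η = (dQ/dM)·(M/Q) = 0.00471878 × (11453.1/77.089) = 0.701.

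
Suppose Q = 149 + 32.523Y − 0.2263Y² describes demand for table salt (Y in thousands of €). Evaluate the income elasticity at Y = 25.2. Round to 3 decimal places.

0.645

At Y = 25.2: Q = 824.8700.
dQ/dY = 32.523 − 0.4526Y = 21.11748.
η = (dQ/dY)·(Y/Q) = 21.11748 × (25.2/824.8700) = 0.645.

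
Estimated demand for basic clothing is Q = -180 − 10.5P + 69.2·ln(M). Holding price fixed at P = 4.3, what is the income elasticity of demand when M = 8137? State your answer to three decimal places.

0.174

At P = 4.3, M = 8137: Q = 397.939.
Holding P constant, ∂Q/∂M = 69.2/M = 0.00850436.
η_M = (∂Q/∂M)·(M/Q) = 0.00850436 × (8137/397.939) = 0.174.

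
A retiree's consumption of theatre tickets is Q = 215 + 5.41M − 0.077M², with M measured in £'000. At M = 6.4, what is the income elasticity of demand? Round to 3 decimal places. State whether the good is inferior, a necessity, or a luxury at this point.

0.115 (necessity)

At M = 6.4: Q = 246.4701.
dQ/dM = 5.41 − 0.154M = 4.42440.
η = (dQ/dM)·(M/Q) = 4.42440 × (6.4/246.4701) = 0.115.
0 < η < 1 ⇒ necessity.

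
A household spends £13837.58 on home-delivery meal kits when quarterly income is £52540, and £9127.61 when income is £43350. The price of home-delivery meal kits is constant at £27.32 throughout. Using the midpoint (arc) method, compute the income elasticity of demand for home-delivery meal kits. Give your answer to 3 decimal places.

2.140

With a constant price, Q₁ = 13837.58/27.32 = 506.500 and Q₂ = 9127.61/27.32 = 334.100 (equivalently, work directly with expenditure since P cancels).
Midpoint %ΔQ = (9127.61 − 13837.58)/11482.60 = -0.41018; midpoint %ΔI = (43350 − 52540)/47945 = -0.19168.
η = -0.41018 / -0.19168 = 2.140.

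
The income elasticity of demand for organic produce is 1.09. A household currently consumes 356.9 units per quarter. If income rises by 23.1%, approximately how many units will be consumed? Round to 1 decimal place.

446.8

%ΔQ ≈ η × %ΔI = 1.09 × 23.1% = 25.179%.
New Q ≈ 356.9 × (1 + 0.25179) = 446.8.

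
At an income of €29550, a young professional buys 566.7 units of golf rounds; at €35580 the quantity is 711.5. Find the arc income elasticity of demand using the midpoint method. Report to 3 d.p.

1.224

ΔQ = 711.5 − 566.7 = 144.8; midpoint Q̄ = (566.7 + 711.5)/2 = 639.1.
ΔI = 35580 − 29550 = 6030; midpoint Ī = (29550 + 35580)/2 = 32565.
η = (ΔQ/Q̄) ÷ (ΔI/Ī) = (144.8/639.1) ÷ (6030/32565) = 1.224.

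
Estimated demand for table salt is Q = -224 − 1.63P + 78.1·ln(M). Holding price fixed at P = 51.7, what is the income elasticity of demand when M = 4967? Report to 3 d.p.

0.219

At P = 51.7, M = 4967: Q = 356.405.
Holding P constant, ∂Q/∂M = 78.1/M = 0.0157238.
η_M = (∂Q/∂M)·(M/Q) = 0.0157238 × (4967/356.405) = 0.219.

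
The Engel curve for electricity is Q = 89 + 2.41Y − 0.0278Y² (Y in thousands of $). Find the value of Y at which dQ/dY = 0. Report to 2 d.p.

43.35

dQ/dY = 2.41 − 0.0556Y.
The good is inferior where dQ/dY < 0. Setting dQ/dY = 0 gives Y = 2.41 / 0.0556 = 43.35.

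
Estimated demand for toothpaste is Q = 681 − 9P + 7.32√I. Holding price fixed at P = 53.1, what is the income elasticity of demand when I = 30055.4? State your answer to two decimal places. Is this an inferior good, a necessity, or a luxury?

0.43 (necessity)

At P = 53.1, I = 30055.4: Q = 1472.131.
Holding P constant, ∂Q/∂I = 7.32/(2√I) = 0.0211115.
η_I = (∂Q/∂I)·(I/Q) = 0.0211115 × (30055.4/1472.131) = 0.43.
Since 0 < η < 1, this is a necessity.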